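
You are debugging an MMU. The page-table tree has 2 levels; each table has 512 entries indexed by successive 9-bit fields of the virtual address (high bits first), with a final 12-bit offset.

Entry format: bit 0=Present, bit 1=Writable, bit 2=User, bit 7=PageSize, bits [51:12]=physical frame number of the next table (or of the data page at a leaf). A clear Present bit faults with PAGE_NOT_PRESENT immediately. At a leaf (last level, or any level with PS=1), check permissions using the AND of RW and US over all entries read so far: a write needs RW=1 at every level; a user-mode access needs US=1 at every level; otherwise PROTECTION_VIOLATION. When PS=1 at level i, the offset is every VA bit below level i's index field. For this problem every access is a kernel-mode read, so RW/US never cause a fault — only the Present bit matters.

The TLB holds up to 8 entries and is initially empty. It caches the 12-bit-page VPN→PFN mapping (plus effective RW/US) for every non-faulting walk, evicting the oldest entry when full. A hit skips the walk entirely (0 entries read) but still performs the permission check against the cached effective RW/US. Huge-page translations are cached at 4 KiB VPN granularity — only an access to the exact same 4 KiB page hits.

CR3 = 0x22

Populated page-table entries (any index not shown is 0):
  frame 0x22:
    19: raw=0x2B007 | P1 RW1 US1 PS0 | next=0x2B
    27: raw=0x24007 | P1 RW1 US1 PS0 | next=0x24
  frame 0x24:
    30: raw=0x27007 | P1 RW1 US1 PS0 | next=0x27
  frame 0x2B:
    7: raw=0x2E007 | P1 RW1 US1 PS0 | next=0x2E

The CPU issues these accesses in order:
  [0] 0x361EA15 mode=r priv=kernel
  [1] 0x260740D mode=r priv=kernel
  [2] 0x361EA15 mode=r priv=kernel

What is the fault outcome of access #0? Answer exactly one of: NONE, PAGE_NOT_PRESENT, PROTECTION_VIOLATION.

Per-access translation:
#0 VA=0x361EA15 (r,kernel):
  L0 @0x22[27] → 0x24007  P=1,RW=1,US=1,PS=0
  L1 @0x24[30] → 0x27007  P=1,RW=1,US=1,PS=0
  ✓ 0x27A15  — 2 lookups
#1 VA=0x260740D (r,kernel):
  L0 @0x22[19] → 0x2B007  P=1,RW=1,US=1,PS=0
  L1 @0x2B[7] → 0x2E007  P=1,RW=1,US=1,PS=0
  ✓ 0x2E40D  — 2 lookups
#2 VA=0x361EA15 (r,kernel):
  TLB hit vpn=0x361E → PA=0x27A15

Access #0 fault: NONE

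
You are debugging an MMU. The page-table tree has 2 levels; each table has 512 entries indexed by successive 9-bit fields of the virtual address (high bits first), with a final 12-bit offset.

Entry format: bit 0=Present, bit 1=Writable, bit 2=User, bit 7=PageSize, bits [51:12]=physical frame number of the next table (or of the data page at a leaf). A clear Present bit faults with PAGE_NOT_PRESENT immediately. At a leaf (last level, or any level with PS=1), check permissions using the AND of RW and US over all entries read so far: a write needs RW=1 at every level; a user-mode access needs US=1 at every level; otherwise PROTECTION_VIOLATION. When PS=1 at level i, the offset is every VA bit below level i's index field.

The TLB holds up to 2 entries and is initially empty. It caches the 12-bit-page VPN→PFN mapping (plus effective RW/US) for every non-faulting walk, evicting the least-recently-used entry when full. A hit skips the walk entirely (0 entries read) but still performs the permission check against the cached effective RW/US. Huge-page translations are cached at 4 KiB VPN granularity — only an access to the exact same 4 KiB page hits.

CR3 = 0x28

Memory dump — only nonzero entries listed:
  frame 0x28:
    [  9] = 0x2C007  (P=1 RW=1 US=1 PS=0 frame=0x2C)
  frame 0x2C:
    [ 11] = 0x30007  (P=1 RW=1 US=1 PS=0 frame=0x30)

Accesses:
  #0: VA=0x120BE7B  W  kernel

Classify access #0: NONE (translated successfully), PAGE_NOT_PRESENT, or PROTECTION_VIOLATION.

Walk each access:
#0 VA=0x120BE7B (w,kernel):
  L0: frame=0x28 idx=9 entry=0x2C007 [P=1 RW=1 US=1 PS=0]
  L1: frame=0x2C idx=11 entry=0x30007 [P=1 RW=1 US=1 PS=0]
  ✓ 0x30E7B  — 2 lookups

Access #0 fault: NONE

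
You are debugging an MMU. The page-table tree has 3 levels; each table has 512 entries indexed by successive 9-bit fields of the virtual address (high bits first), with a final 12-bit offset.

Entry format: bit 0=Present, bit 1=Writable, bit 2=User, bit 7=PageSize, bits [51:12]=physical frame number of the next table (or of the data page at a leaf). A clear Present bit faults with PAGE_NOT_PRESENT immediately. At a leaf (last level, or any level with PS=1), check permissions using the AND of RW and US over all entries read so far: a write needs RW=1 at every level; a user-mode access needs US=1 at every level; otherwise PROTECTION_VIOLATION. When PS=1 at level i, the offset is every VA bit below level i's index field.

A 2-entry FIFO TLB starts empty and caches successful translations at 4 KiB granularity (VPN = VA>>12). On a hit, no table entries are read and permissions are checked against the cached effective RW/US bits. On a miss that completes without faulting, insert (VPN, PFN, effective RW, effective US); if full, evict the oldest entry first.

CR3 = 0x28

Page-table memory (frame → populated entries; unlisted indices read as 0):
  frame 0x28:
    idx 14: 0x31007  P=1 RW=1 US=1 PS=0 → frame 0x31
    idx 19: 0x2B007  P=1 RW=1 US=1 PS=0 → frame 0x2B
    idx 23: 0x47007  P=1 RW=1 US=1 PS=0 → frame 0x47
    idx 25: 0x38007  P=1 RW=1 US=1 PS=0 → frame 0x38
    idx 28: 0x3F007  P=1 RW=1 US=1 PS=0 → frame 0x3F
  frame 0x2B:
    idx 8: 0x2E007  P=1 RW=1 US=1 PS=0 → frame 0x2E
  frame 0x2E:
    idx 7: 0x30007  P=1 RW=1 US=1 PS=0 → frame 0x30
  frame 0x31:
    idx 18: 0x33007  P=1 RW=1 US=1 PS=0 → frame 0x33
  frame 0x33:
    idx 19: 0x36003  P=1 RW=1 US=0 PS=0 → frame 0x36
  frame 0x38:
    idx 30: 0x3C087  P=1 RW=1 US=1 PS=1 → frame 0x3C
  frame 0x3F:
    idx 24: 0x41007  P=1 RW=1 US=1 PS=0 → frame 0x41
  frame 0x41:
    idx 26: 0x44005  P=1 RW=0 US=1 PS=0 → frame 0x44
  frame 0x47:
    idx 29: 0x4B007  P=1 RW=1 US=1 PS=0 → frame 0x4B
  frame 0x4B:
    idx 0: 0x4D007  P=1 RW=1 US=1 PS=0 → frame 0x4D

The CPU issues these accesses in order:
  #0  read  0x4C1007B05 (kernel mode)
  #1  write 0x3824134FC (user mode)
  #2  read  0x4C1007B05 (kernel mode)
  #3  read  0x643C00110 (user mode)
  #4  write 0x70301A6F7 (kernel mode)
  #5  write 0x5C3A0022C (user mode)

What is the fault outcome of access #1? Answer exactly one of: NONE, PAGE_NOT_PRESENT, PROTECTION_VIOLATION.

Per-access translation:
#0 VA=0x4C1007B05 (r,kernel):
  [0] read 0x28 idx=19: raw=0x2B007 flags P=1 W=1 U=1 S=0
  [1] read 0x2B idx=8: raw=0x2E007 flags P=1 W=1 U=1 S=0
  [2] read 0x2E idx=7: raw=0x30007 flags P=1 W=1 U=1 S=0
  → PA=0x30B05  (3 entries read)
#1 VA=0x3824134FC (w,user):
  [0] read 0x28 idx=14: raw=0x31007 flags P=1 W=1 U=1 S=0
  [1] read 0x31 idx=18: raw=0x33007 flags P=1 W=1 U=1 S=0
  [2] read 0x33 idx=19: raw=0x36003 flags P=1 W=1 U=0 S=0
  ✗ PROTECTION_VIOLATION  [3 reads]
#2 VA=0x4C1007B05 (r,kernel):
  TLB hit vpn=0x4C1007 → PA=0x30B05
#3 VA=0x643C00110 (r,user):
  [0] read 0x28 idx=25: raw=0x38007 flags P=1 W=1 U=1 S=0
  [1] read 0x38 idx=30: raw=0x3C087 flags P=1 W=1 U=1 S=1
  → PA=0x3C110 (huge @L1)  (2 entries read)
#4 VA=0x70301A6F7 (w,kernel):
  [0] read 0x28 idx=28: raw=0x3F007 flags P=1 W=1 U=1 S=0
  [1] read 0x3F idx=24: raw=0x41007 flags P=1 W=1 U=1 S=0
  [2] read 0x41 idx=26: raw=0x44005 flags P=1 W=0 U=1 S=0
  ✗ PROTECTION_VIOLATION  [3 reads]
#5 VA=0x5C3A0022C (w,user):
  [0] read 0x28 idx=23: raw=0x47007 flags P=1 W=1 U=1 S=0
  [1] read 0x47 idx=29: raw=0x4B007 flags P=1 W=1 U=1 S=0
  [2] read 0x4B idx=0: raw=0x4D007 flags P=1 W=1 U=1 S=0
  → PA=0x4D22C  (3 entries read)

Access #1 fault: PROTECTION_VIOLATION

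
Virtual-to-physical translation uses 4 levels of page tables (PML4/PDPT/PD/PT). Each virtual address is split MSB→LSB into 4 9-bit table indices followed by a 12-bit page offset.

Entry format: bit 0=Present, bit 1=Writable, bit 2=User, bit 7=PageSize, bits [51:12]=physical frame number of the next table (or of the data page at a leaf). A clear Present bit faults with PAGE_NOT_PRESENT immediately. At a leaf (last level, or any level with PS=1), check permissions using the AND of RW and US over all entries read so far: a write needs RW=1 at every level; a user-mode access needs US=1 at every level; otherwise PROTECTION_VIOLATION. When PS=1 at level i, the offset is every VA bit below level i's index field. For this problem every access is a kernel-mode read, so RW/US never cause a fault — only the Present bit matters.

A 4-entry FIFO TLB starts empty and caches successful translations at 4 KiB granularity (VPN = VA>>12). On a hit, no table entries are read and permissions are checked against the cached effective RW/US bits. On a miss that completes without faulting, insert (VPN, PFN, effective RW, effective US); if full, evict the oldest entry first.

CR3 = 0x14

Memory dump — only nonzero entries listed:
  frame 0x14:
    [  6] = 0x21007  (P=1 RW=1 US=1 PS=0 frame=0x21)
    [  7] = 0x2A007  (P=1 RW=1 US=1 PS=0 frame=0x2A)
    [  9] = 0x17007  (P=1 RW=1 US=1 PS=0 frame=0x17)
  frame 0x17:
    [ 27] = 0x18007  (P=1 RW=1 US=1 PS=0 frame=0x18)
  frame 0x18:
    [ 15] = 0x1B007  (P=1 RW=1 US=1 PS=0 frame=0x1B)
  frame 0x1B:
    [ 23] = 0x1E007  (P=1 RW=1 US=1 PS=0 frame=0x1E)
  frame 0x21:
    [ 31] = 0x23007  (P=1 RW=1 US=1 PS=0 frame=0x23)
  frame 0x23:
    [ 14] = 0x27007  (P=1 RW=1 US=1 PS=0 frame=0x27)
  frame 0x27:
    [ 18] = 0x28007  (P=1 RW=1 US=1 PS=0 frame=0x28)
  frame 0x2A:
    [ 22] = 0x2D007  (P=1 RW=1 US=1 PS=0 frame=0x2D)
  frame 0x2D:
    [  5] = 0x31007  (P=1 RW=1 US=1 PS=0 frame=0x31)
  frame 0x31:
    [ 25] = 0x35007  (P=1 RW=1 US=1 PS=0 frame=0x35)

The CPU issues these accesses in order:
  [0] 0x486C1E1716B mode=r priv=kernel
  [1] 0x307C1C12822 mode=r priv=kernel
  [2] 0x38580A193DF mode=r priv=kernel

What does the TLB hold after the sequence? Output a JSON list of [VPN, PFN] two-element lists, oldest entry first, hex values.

Per-access translation:
#0 VA=0x486C1E1716B (r,kernel):
  L0 @0x14[9] → 0x17007  P=1,RW=1,US=1,PS=0
  L1 @0x17[27] → 0x18007  P=1,RW=1,US=1,PS=0
  L2 @0x18[15] → 0x1B007  P=1,RW=1,US=1,PS=0
  L3 @0x1B[23] → 0x1E007  P=1,RW=1,US=1,PS=0
  ✓ 0x1E16B  — 4 lookups
#1 VA=0x307C1C12822 (r,kernel):
  L0 @0x14[6] → 0x21007  P=1,RW=1,US=1,PS=0
  L1 @0x21[31] → 0x23007  P=1,RW=1,US=1,PS=0
  L2 @0x23[14] → 0x27007  P=1,RW=1,US=1,PS=0
  L3 @0x27[18] → 0x28007  P=1,RW=1,US=1,PS=0
  ✓ 0x28822  — 4 lookups
#2 VA=0x38580A193DF (r,kernel):
  L0 @0x14[7] → 0x2A007  P=1,RW=1,US=1,PS=0
  L1 @0x2A[22] → 0x2D007  P=1,RW=1,US=1,PS=0
  L2 @0x2D[5] → 0x31007  P=1,RW=1,US=1,PS=0
  L3 @0x31[25] → 0x35007  P=1,RW=1,US=1,PS=0
  ✓ 0x353DF  — 4 lookups

TLB: [["0x486C1E17", "0x1E"], ["0x307C1C12", "0x28"], ["0x38580A19", "0x35"]]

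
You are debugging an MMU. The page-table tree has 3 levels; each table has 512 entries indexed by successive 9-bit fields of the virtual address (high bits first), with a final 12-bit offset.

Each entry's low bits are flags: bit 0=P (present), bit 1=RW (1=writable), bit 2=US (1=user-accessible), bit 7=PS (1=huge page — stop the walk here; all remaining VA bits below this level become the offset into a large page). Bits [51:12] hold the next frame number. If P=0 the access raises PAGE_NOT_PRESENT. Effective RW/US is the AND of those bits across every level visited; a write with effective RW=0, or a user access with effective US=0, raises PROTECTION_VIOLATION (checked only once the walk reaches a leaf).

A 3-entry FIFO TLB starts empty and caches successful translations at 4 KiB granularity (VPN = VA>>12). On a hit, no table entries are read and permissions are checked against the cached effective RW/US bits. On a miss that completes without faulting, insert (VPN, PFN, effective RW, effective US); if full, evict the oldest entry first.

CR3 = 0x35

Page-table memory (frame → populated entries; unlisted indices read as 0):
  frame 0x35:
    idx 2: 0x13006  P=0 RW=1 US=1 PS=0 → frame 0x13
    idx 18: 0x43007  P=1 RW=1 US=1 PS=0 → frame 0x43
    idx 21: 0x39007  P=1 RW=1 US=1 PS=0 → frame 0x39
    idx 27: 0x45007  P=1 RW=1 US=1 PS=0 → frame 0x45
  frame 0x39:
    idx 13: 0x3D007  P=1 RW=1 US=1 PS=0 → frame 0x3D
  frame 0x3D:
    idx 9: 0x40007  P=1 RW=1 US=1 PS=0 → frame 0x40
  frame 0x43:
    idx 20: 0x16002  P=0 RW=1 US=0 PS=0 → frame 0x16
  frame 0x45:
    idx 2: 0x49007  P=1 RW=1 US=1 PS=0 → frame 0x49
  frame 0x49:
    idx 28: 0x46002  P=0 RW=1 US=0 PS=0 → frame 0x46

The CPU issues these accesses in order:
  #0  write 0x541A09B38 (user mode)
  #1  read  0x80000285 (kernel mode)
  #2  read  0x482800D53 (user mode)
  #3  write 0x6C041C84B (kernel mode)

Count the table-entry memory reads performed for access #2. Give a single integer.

Trace:
#0 VA=0x541A09B38 (w,user):
  L0: frame=0x35 idx=21 entry=0x39007 [P=1 RW=1 US=1 PS=0]
  L1: frame=0x39 idx=13 entry=0x3D007 [P=1 RW=1 US=1 PS=0]
  L2: frame=0x3D idx=9 entry=0x40007 [P=1 RW=1 US=1 PS=0]
  → PA=0x40B38  (3 entries read)
#1 VA=0x80000285 (r,kernel):
  L0: frame=0x35 idx=2 entry=0x13006 [P=0 RW=1 US=1 PS=0]
  ✗ PAGE_NOT_PRESENT  [1 reads]
#2 VA=0x482800D53 (r,user):
  L0: frame=0x35 idx=18 entry=0x43007 [P=1 RW=1 US=1 PS=0]
  L1: frame=0x43 idx=20 entry=0x16002 [P=0 RW=1 US=0 PS=0]
  ✗ PAGE_NOT_PRESENT  [2 reads]
#3 VA=0x6C041C84B (w,kernel):
  L0: frame=0x35 idx=27 entry=0x45007 [P=1 RW=1 US=1 PS=0]
  L1: frame=0x45 idx=2 entry=0x49007 [P=1 RW=1 US=1 PS=0]
  L2: frame=0x49 idx=28 entry=0x46002 [P=0 RW=1 US=0 PS=0]
  ✗ PAGE_NOT_PRESENT  [3 reads]

Entries read for #2: 2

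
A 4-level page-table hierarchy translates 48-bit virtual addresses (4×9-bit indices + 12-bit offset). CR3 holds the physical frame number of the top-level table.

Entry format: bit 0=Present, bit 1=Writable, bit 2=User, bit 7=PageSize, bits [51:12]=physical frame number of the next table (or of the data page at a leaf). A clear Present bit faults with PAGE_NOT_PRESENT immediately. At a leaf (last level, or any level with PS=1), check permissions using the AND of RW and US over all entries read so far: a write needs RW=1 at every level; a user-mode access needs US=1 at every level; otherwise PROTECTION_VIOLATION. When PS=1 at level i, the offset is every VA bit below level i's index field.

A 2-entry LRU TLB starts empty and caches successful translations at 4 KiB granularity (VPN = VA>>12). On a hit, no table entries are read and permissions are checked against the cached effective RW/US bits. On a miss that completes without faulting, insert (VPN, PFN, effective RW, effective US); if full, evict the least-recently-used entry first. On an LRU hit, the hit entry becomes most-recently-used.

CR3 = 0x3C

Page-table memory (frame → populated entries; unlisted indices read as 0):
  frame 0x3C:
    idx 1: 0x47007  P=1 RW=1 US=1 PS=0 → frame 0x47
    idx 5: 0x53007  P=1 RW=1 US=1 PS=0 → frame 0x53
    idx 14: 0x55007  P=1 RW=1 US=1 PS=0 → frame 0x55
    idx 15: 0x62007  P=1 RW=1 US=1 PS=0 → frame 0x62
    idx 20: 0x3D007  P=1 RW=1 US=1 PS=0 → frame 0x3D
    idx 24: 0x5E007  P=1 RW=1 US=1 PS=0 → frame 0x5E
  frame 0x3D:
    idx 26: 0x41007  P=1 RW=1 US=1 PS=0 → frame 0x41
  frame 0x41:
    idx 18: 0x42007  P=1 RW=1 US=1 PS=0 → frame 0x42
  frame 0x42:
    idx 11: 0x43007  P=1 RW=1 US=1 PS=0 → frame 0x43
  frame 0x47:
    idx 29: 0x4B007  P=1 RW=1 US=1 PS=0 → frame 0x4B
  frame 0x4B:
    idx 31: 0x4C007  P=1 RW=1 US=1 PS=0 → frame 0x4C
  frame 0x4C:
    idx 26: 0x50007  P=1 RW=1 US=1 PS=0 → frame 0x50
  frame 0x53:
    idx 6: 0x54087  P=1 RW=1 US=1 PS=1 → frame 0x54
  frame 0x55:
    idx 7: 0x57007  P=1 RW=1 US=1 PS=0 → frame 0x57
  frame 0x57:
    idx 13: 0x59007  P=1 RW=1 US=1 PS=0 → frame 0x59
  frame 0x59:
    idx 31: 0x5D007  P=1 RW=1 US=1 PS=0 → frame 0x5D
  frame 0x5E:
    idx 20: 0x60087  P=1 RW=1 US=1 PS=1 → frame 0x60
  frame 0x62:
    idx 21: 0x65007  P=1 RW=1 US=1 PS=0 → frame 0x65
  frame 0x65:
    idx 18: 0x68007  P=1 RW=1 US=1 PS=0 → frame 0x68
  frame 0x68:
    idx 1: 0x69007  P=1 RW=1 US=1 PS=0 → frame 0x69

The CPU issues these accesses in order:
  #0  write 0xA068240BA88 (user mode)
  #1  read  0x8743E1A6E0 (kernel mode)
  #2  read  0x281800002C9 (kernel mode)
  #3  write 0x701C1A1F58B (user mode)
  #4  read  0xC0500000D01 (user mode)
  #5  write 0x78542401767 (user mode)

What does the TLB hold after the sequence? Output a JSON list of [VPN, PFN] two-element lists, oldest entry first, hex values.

Per-access translation:
#0 VA=0xA068240BA88 (w,user):
  lvl0: tbl 0x3C, slot 20 ⇒ 0x3D007 (P1/RW1/US1/PS0)
  lvl1: tbl 0x3D, slot 26 ⇒ 0x41007 (P1/RW1/US1/PS0)
  lvl2: tbl 0x41, slot 18 ⇒ 0x42007 (P1/RW1/US1/PS0)
  lvl3: tbl 0x42, slot 11 ⇒ 0x43007 (P1/RW1/US1/PS0)
  → PA=0x43A88  (4 entries read)
#1 VA=0x8743E1A6E0 (r,kernel):
  lvl0: tbl 0x3C, slot 1 ⇒ 0x47007 (P1/RW1/US1/PS0)
  lvl1: tbl 0x47, slot 29 ⇒ 0x4B007 (P1/RW1/US1/PS0)
  lvl2: tbl 0x4B, slot 31 ⇒ 0x4C007 (P1/RW1/US1/PS0)
  lvl3: tbl 0x4C, slot 26 ⇒ 0x50007 (P1/RW1/US1/PS0)
  → PA=0x506E0  (4 entries read)
#2 VA=0x281800002C9 (r,kernel):
  lvl0: tbl 0x3C, slot 5 ⇒ 0x53007 (P1/RW1/US1/PS0)
  lvl1: tbl 0x53, slot 6 ⇒ 0x54087 (P1/RW1/US1/PS1)
  → PA=0x542C9 (huge @L1)  (2 entries read)
#3 VA=0x701C1A1F58B (w,user):
  lvl0: tbl 0x3C, slot 14 ⇒ 0x55007 (P1/RW1/US1/PS0)
  lvl1: tbl 0x55, slot 7 ⇒ 0x57007 (P1/RW1/US1/PS0)
  lvl2: tbl 0x57, slot 13 ⇒ 0x59007 (P1/RW1/US1/PS0)
  lvl3: tbl 0x59, slot 31 ⇒ 0x5D007 (P1/RW1/US1/PS0)
  → PA=0x5D58B  (4 entries read)
#4 VA=0xC0500000D01 (r,user):
  lvl0: tbl 0x3C, slot 24 ⇒ 0x5E007 (P1/RW1/US1/PS0)
  lvl1: tbl 0x5E, slot 20 ⇒ 0x60087 (P1/RW1/US1/PS1)
  → PA=0x60D01 (huge @L1)  (2 entries read)
#5 VA=0x78542401767 (w,user):
  lvl0: tbl 0x3C, slot 15 ⇒ 0x62007 (P1/RW1/US1/PS0)
  lvl1: tbl 0x62, slot 21 ⇒ 0x65007 (P1/RW1/US1/PS0)
  lvl2: tbl 0x65, slot 18 ⇒ 0x68007 (P1/RW1/US1/PS0)
  lvl3: tbl 0x68, slot 1 ⇒ 0x69007 (P1/RW1/US1/PS0)
  → PA=0x69767  (4 entries read)

TLB: [["0xC0500000", "0x60"], ["0x78542401", "0x69"]]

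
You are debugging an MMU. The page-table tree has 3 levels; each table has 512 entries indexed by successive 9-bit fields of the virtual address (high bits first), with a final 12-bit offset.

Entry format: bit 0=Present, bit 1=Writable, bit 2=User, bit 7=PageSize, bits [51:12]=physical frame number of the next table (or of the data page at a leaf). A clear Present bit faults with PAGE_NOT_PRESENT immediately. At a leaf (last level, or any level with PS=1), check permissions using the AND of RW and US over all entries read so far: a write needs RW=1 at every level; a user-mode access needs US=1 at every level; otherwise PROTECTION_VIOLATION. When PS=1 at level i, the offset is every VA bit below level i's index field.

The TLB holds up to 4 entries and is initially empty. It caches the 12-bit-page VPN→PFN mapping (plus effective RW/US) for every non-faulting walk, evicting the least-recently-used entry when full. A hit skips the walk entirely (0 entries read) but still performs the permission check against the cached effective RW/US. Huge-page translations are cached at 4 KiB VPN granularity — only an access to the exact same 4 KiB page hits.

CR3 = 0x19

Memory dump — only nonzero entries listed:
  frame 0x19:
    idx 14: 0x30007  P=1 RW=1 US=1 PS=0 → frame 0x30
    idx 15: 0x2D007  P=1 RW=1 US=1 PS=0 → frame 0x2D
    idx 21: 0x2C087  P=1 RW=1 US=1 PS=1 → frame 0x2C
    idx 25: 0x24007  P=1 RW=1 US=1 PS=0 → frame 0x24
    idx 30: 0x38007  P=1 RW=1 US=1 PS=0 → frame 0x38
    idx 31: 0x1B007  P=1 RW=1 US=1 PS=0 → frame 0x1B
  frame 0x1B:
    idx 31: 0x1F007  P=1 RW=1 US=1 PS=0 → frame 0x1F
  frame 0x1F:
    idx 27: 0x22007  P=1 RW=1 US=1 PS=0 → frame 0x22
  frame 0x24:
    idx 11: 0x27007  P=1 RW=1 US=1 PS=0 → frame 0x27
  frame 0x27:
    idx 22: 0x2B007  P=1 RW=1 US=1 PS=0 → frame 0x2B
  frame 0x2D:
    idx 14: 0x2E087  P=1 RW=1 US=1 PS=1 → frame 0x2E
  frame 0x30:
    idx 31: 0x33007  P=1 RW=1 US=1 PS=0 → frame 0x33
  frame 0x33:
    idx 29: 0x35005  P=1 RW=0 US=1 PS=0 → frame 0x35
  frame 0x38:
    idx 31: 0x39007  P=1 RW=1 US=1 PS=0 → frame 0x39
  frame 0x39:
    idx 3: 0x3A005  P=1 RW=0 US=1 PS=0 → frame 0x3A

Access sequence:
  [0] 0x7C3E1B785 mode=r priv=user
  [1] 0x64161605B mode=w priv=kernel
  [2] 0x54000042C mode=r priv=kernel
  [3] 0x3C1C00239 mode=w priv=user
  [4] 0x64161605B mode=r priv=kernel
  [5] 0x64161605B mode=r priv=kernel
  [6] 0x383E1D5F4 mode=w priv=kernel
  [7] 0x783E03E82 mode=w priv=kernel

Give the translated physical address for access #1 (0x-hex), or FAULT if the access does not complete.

Trace:
#0 VA=0x7C3E1B785 (r,user):
  lvl0: tbl 0x19, slot 31 ⇒ 0x1B007 (P1/RW1/US1/PS0)
  lvl1: tbl 0x1B, slot 31 ⇒ 0x1F007 (P1/RW1/US1/PS0)
  lvl2: tbl 0x1F, slot 27 ⇒ 0x22007 (P1/RW1/US1/PS0)
  ✓ 0x22785  — 3 lookups
#1 VA=0x64161605B (w,kernel):
  lvl0: tbl 0x19, slot 25 ⇒ 0x24007 (P1/RW1/US1/PS0)
  lvl1: tbl 0x24, slot 11 ⇒ 0x27007 (P1/RW1/US1/PS0)
  lvl2: tbl 0x27, slot 22 ⇒ 0x2B007 (P1/RW1/US1/PS0)
  ✓ 0x2B05B  — 3 lookups
#2 VA=0x54000042C (r,kernel):
  lvl0: tbl 0x19, slot 21 ⇒ 0x2C087 (P1/RW1/US1/PS1)
  ✓ 0x2C42C (huge @L0)  — 1 lookups
#3 VA=0x3C1C00239 (w,user):
  lvl0: tbl 0x19, slot 15 ⇒ 0x2D007 (P1/RW1/US1/PS0)
  lvl1: tbl 0x2D, slot 14 ⇒ 0x2E087 (P1/RW1/US1/PS1)
  ✓ 0x2E239 (huge @L1)  — 2 lookups
#4 VA=0x64161605B (r,kernel):
  TLB hit vpn=0x641616 → PA=0x2B05B
#5 VA=0x64161605B (r,kernel):
  TLB hit vpn=0x641616 → PA=0x2B05B
#6 VA=0x383E1D5F4 (w,kernel):
  lvl0: tbl 0x19, slot 14 ⇒ 0x30007 (P1/RW1/US1/PS0)
  lvl1: tbl 0x30, slot 31 ⇒ 0x33007 (P1/RW1/US1/PS0)
  lvl2: tbl 0x33, slot 29 ⇒ 0x35005 (P1/RW0/US1/PS0)
  ⇒ fault: PROTECTION_VIOLATION  — 3 lookups
#7 VA=0x783E03E82 (w,kernel):
  lvl0: tbl 0x19, slot 30 ⇒ 0x38007 (P1/RW1/US1/PS0)
  lvl1: tbl 0x38, slot 31 ⇒ 0x39007 (P1/RW1/US1/PS0)
  lvl2: tbl 0x39, slot 3 ⇒ 0x3A005 (P1/RW0/US1/PS0)
  ⇒ fault: PROTECTION_VIOLATION  — 3 lookups

Access #1 PA: 0x2B05B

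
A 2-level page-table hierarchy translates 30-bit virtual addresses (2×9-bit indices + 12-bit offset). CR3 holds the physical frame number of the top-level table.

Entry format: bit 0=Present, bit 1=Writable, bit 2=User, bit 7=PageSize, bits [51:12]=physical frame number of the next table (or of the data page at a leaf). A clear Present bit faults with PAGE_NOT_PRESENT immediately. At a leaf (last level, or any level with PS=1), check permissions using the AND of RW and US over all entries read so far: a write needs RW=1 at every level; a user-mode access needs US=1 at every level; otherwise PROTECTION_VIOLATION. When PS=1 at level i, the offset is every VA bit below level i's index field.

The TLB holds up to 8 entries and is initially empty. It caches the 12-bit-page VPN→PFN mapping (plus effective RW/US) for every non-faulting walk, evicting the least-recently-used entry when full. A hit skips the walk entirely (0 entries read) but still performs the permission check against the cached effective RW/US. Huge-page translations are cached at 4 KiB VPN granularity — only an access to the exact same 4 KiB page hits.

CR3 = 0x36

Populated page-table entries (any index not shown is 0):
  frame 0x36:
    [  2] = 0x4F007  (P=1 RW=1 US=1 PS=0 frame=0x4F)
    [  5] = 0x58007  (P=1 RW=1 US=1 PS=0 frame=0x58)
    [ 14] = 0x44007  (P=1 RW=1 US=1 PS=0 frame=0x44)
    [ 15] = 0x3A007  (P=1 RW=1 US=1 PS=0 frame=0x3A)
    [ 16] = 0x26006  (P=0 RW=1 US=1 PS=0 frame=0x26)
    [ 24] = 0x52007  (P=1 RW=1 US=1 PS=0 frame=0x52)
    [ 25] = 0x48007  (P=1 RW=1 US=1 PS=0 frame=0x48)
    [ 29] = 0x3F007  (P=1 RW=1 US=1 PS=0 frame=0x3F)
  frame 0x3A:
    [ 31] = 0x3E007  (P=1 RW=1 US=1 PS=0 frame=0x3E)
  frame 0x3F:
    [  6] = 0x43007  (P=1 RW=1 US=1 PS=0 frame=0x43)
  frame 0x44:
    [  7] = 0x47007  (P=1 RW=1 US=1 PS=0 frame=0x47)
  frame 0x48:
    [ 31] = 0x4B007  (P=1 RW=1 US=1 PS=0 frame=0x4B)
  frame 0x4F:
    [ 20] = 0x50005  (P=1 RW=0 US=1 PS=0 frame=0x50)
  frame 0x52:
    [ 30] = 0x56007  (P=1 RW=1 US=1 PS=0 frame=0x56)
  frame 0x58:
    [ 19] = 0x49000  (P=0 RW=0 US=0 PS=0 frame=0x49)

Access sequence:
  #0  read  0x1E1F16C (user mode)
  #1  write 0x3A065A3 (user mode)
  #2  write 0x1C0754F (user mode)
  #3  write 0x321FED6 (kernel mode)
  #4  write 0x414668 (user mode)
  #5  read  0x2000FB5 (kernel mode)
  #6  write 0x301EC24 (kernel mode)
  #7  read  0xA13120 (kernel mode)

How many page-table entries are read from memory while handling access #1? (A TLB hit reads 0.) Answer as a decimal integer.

Trace:
#0 VA=0x1E1F16C (r,user):
  L0: frame=0x36 idx=15 entry=0x3A007 [P=1 RW=1 US=1 PS=0]
  L1: frame=0x3A idx=31 entry=0x3E007 [P=1 RW=1 US=1 PS=0]
  ⇒ phys 0x3E16C  [2 reads]
#1 VA=0x3A065A3 (w,user):
  L0: frame=0x36 idx=29 entry=0x3F007 [P=1 RW=1 US=1 PS=0]
  L1: frame=0x3F idx=6 entry=0x43007 [P=1 RW=1 US=1 PS=0]
  ⇒ phys 0x435A3  [2 reads]
#2 VA=0x1C0754F (w,user):
  L0: frame=0x36 idx=14 entry=0x44007 [P=1 RW=1 US=1 PS=0]
  L1: frame=0x44 idx=7 entry=0x47007 [P=1 RW=1 US=1 PS=0]
  ⇒ phys 0x4754F  [2 reads]
#3 VA=0x321FED6 (w,kernel):
  L0: frame=0x36 idx=25 entry=0x48007 [P=1 RW=1 US=1 PS=0]
  L1: frame=0x48 idx=31 entry=0x4B007 [P=1 RW=1 US=1 PS=0]
  ⇒ phys 0x4BED6  [2 reads]
#4 VA=0x414668 (w,user):
  L0: frame=0x36 idx=2 entry=0x4F007 [P=1 RW=1 US=1 PS=0]
  L1: frame=0x4F idx=20 entry=0x50005 [P=1 RW=0 US=1 PS=0]
  → PROTECTION_VIOLATION  (2 entries read)
#5 VA=0x2000FB5 (r,kernel):
  L0: frame=0x36 idx=16 entry=0x26006 [P=0 RW=1 US=1 PS=0]
  → PAGE_NOT_PRESENT  (1 entries read)
#6 VA=0x301EC24 (w,kernel):
  L0: frame=0x36 idx=24 entry=0x52007 [P=1 RW=1 US=1 PS=0]
  L1: frame=0x52 idx=30 entry=0x56007 [P=1 RW=1 US=1 PS=0]
  ⇒ phys 0x56C24  [2 reads]
#7 VA=0xA13120 (r,kernel):
  L0: frame=0x36 idx=5 entry=0x58007 [P=1 RW=1 US=1 PS=0]
  L1: frame=0x58 idx=19 entry=0x49000 [P=0 RW=0 US=0 PS=0]
  → PAGE_NOT_PRESENT  (2 entries read)

Entries read for #1: 2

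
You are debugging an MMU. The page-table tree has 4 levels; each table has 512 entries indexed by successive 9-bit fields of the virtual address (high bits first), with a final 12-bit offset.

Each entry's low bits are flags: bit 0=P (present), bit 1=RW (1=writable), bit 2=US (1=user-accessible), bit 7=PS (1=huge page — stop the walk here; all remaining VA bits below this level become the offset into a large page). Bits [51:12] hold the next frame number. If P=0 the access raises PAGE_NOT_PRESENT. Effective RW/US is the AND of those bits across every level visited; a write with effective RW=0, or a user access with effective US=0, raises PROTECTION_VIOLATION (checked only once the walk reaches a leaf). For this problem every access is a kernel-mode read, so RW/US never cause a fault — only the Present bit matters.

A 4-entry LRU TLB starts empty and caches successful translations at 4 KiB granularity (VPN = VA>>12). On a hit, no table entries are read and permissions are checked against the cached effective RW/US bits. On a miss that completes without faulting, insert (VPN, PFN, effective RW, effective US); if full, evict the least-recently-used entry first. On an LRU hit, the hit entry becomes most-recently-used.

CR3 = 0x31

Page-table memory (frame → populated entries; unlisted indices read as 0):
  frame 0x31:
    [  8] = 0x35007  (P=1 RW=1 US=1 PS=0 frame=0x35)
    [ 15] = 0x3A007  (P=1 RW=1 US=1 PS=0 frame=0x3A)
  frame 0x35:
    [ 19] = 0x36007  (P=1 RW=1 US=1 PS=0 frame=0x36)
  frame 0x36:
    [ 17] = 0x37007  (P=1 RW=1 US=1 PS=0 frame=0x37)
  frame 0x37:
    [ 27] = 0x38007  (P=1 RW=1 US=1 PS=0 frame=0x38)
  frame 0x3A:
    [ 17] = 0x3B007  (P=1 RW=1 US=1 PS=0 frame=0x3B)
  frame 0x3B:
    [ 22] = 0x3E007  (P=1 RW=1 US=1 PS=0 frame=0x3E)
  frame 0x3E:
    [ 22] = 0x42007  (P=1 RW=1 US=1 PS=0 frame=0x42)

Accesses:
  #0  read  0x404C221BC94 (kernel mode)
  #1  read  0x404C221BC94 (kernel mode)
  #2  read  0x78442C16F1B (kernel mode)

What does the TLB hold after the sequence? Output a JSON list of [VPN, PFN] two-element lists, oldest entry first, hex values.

Trace:
#0 VA=0x404C221BC94 (r,kernel):
  lvl0: tbl 0x31, slot 8 ⇒ 0x35007 (P1/RW1/US1/PS0)
  lvl1: tbl 0x35, slot 19 ⇒ 0x36007 (P1/RW1/US1/PS0)
  lvl2: tbl 0x36, slot 17 ⇒ 0x37007 (P1/RW1/US1/PS0)
  lvl3: tbl 0x37, slot 27 ⇒ 0x38007 (P1/RW1/US1/PS0)
  → PA=0x38C94  (4 entries read)
#1 VA=0x404C221BC94 (r,kernel):
  TLB hit vpn=0x404C221B → PA=0x38C94
#2 VA=0x78442C16F1B (r,kernel):
  lvl0: tbl 0x31, slot 15 ⇒ 0x3A007 (P1/RW1/US1/PS0)
  lvl1: tbl 0x3A, slot 17 ⇒ 0x3B007 (P1/RW1/US1/PS0)
  lvl2: tbl 0x3B, slot 22 ⇒ 0x3E007 (P1/RW1/US1/PS0)
  lvl3: tbl 0x3E, slot 22 ⇒ 0x42007 (P1/RW1/US1/PS0)
  → PA=0x42F1B  (4 entries read)

TLB: [["0x404C221B", "0x38"], ["0x78442C16", "0x42"]]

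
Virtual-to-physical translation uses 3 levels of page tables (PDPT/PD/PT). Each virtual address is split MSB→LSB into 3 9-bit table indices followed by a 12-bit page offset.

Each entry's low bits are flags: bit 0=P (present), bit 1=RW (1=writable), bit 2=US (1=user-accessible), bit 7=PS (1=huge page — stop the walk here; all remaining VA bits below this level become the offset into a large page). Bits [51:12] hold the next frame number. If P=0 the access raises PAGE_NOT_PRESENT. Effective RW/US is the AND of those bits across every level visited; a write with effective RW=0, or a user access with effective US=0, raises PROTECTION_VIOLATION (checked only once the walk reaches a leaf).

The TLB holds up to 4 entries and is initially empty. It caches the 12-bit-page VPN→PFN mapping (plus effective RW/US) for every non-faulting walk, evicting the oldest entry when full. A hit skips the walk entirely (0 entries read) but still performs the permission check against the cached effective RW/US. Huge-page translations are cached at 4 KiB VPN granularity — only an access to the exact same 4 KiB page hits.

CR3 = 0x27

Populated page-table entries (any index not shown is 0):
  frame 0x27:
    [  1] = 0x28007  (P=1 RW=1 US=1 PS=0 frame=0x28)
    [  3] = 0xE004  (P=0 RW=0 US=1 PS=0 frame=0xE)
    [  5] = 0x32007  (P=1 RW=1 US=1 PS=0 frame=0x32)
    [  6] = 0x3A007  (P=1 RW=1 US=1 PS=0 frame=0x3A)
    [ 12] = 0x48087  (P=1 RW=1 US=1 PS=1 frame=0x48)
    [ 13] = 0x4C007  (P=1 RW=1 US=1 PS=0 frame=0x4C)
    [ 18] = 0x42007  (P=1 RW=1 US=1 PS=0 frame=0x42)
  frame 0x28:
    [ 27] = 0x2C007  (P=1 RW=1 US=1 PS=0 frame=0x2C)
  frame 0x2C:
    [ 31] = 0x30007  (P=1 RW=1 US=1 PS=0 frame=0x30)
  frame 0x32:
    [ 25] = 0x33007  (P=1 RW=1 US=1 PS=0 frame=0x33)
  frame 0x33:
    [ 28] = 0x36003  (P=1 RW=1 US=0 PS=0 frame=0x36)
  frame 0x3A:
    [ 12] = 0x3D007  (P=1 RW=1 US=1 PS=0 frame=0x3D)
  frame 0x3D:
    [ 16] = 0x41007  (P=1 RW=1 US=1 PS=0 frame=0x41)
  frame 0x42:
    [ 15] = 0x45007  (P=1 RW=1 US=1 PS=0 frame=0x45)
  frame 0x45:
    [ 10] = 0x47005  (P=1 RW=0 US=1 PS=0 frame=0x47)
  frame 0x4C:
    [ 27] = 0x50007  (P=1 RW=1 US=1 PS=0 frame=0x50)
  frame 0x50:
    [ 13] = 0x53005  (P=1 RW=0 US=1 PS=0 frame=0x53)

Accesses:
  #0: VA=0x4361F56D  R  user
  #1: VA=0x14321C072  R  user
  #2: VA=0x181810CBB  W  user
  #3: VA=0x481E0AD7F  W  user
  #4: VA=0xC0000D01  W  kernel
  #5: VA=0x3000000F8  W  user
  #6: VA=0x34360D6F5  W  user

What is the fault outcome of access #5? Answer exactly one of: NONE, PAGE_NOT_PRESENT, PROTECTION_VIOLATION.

Per-access translation:
#0 VA=0x4361F56D (r,user):
  lvl0: tbl 0x27, slot 1 ⇒ 0x28007 (P1/RW1/US1/PS0)
  lvl1: tbl 0x28, slot 27 ⇒ 0x2C007 (P1/RW1/US1/PS0)
  lvl2: tbl 0x2C, slot 31 ⇒ 0x30007 (P1/RW1/US1/PS0)
  ✓ 0x3056D  — 3 lookups
#1 VA=0x14321C072 (r,user):
  lvl0: tbl 0x27, slot 5 ⇒ 0x32007 (P1/RW1/US1/PS0)
  lvl1: tbl 0x32, slot 25 ⇒ 0x33007 (P1/RW1/US1/PS0)
  lvl2: tbl 0x33, slot 28 ⇒ 0x36003 (P1/RW1/US0/PS0)
  ⇒ fault: PROTECTION_VIOLATION  — 3 lookups
#2 VA=0x181810CBB (w,user):
  lvl0: tbl 0x27, slot 6 ⇒ 0x3A007 (P1/RW1/US1/PS0)
  lvl1: tbl 0x3A, slot 12 ⇒ 0x3D007 (P1/RW1/US1/PS0)
  lvl2: tbl 0x3D, slot 16 ⇒ 0x41007 (P1/RW1/US1/PS0)
  ✓ 0x41CBB  — 3 lookups
#3 VA=0x481E0AD7F (w,user):
  lvl0: tbl 0x27, slot 18 ⇒ 0x42007 (P1/RW1/US1/PS0)
  lvl1: tbl 0x42, slot 15 ⇒ 0x45007 (P1/RW1/US1/PS0)
  lvl2: tbl 0x45, slot 10 ⇒ 0x47005 (P1/RW0/US1/PS0)
  ⇒ fault: PROTECTION_VIOLATION  — 3 lookups
#4 VA=0xC0000D01 (w,kernel):
  lvl0: tbl 0x27, slot 3 ⇒ 0xE004 (P0/RW0/US1/PS0)
  ⇒ fault: PAGE_NOT_PRESENT  — 1 lookups
#5 VA=0x3000000F8 (w,user):
  lvl0: tbl 0x27, slot 12 ⇒ 0x48087 (P1/RW1/US1/PS1)
  ✓ 0x480F8 (huge @L0)  — 1 lookups
#6 VA=0x34360D6F5 (w,user):
  lvl0: tbl 0x27, slot 13 ⇒ 0x4C007 (P1/RW1/US1/PS0)
  lvl1: tbl 0x4C, slot 27 ⇒ 0x50007 (P1/RW1/US1/PS0)
  lvl2: tbl 0x50, slot 13 ⇒ 0x53005 (P1/RW0/US1/PS0)
  ⇒ fault: PROTECTION_VIOLATION  — 3 lookups

Access #5 fault: NONE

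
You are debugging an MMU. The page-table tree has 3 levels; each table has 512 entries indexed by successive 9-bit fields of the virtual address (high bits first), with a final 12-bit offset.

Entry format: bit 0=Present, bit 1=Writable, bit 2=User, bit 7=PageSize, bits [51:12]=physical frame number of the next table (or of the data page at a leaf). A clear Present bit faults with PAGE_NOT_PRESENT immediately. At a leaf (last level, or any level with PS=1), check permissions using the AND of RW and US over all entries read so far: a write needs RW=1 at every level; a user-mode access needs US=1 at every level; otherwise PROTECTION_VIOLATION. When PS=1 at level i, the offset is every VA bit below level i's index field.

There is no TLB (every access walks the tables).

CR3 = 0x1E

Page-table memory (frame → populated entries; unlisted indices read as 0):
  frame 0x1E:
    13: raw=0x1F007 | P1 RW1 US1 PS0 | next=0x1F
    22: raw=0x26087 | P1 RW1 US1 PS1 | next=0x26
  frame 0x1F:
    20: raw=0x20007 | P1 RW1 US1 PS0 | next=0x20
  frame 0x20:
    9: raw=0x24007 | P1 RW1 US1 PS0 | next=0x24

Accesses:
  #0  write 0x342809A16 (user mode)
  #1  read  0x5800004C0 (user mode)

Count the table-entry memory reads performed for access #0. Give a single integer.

Walk each access:
#0 VA=0x342809A16 (w,user):
  L0: frame=0x1E idx=13 entry=0x1F007 [P=1 RW=1 US=1 PS=0]
  L1: frame=0x1F idx=20 entry=0x20007 [P=1 RW=1 US=1 PS=0]
  L2: frame=0x20 idx=9 entry=0x24007 [P=1 RW=1 US=1 PS=0]
  ⇒ phys 0x24A16  [3 reads]
#1 VA=0x5800004C0 (r,user):
  L0: frame=0x1E idx=22 entry=0x26087 [P=1 RW=1 US=1 PS=1]
  ⇒ phys 0x264C0 (huge @L0)  [1 reads]

Entries read for #0: 3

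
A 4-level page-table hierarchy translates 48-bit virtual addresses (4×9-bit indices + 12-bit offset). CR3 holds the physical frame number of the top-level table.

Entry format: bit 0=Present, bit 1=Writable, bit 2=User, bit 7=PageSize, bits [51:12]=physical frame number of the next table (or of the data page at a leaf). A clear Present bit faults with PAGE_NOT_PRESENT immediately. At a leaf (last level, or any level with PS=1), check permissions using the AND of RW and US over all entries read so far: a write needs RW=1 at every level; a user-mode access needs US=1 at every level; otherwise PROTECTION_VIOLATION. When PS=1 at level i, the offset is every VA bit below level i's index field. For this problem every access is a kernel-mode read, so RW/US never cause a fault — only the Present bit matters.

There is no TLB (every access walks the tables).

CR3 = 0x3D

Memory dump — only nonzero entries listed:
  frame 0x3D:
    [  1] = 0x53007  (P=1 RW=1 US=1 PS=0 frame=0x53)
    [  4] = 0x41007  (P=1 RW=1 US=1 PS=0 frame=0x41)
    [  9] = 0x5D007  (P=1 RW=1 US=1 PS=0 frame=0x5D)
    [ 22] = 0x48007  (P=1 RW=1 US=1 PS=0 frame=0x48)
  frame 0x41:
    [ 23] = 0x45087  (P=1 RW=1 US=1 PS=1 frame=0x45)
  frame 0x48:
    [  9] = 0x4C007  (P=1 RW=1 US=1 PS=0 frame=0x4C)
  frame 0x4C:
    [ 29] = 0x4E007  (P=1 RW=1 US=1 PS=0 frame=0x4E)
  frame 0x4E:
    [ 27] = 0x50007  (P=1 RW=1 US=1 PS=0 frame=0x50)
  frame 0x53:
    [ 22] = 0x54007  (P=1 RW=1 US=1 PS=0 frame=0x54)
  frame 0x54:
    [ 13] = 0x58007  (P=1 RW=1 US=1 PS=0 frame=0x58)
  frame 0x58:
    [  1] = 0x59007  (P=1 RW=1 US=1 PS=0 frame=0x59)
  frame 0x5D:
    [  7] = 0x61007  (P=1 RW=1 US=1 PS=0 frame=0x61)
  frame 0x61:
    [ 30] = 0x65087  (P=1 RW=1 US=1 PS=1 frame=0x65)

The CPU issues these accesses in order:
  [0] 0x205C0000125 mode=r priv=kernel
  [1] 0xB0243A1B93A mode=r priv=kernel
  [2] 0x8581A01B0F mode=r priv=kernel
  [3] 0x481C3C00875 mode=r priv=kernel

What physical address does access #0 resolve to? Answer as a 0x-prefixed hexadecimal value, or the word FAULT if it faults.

Per-access translation:
#0 VA=0x205C0000125 (r,kernel):
  L0 @0x3D[4] → 0x41007  P=1,RW=1,US=1,PS=0
  L1 @0x41[23] → 0x45087  P=1,RW=1,US=1,PS=1
  ✓ 0x45125 (huge @L1)  — 2 lookups
#1 VA=0xB0243A1B93A (r,kernel):
  L0 @0x3D[22] → 0x48007  P=1,RW=1,US=1,PS=0
  L1 @0x48[9] → 0x4C007  P=1,RW=1,US=1,PS=0
  L2 @0x4C[29] → 0x4E007  P=1,RW=1,US=1,PS=0
  L3 @0x4E[27] → 0x50007  P=1,RW=1,US=1,PS=0
  ✓ 0x5093A  — 4 lookups
#2 VA=0x8581A01B0F (r,kernel):
  L0 @0x3D[1] → 0x53007  P=1,RW=1,US=1,PS=0
  L1 @0x53[22] → 0x54007  P=1,RW=1,US=1,PS=0
  L2 @0x54[13] → 0x58007  P=1,RW=1,US=1,PS=0
  L3 @0x58[1] → 0x59007  P=1,RW=1,US=1,PS=0
  ✓ 0x59B0F  — 4 lookups
#3 VA=0x481C3C00875 (r,kernel):
  L0 @0x3D[9] → 0x5D007  P=1,RW=1,US=1,PS=0
  L1 @0x5D[7] → 0x61007  P=1,RW=1,US=1,PS=0
  L2 @0x61[30] → 0x65087  P=1,RW=1,US=1,PS=1
  ✓ 0x65875 (huge @L2)  — 3 lookups

Access #0 PA: 0x45125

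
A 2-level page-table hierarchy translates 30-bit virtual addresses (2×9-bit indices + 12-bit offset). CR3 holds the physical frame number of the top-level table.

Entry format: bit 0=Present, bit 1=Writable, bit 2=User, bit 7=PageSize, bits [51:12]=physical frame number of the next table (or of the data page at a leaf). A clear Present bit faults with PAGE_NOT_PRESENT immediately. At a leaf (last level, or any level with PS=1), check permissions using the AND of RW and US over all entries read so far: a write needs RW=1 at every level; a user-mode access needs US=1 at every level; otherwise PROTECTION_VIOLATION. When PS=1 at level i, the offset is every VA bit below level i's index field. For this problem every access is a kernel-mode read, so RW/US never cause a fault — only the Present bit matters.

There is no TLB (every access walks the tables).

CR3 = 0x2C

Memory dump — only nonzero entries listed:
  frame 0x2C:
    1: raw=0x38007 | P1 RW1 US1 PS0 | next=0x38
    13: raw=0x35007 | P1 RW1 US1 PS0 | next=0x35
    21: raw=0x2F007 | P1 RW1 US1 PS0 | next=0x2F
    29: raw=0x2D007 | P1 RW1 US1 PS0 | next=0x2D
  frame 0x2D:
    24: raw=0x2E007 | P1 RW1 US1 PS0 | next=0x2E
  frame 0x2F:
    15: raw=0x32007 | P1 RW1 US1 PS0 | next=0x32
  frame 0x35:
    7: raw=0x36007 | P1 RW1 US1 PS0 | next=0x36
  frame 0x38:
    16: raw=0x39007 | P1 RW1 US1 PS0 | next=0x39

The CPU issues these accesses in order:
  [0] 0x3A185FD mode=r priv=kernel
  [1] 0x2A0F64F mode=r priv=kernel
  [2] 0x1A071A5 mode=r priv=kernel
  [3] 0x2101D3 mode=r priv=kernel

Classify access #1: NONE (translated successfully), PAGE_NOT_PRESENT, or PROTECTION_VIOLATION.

Trace:
#0 VA=0x3A185FD (r,kernel):
  [0] read 0x2C idx=29: raw=0x2D007 flags P=1 W=1 U=1 S=0
  [1] read 0x2D idx=24: raw=0x2E007 flags P=1 W=1 U=1 S=0
  ⇒ phys 0x2E5FD  [2 reads]
#1 VA=0x2A0F64F (r,kernel):
  [0] read 0x2C idx=21: raw=0x2F007 flags P=1 W=1 U=1 S=0
  [1] read 0x2F idx=15: raw=0x32007 flags P=1 W=1 U=1 S=0
  ⇒ phys 0x3264F  [2 reads]
#2 VA=0x1A071A5 (r,kernel):
  [0] read 0x2C idx=13: raw=0x35007 flags P=1 W=1 U=1 S=0
  [1] read 0x35 idx=7: raw=0x36007 flags P=1 W=1 U=1 S=0
  ⇒ phys 0x361A5  [2 reads]
#3 VA=0x2101D3 (r,kernel):
  [0] read 0x2C idx=1: raw=0x38007 flags P=1 W=1 U=1 S=0
  [1] read 0x38 idx=16: raw=0x39007 flags P=1 W=1 U=1 S=0
  ⇒ phys 0x391D3  [2 reads]

Access #1 fault: NONE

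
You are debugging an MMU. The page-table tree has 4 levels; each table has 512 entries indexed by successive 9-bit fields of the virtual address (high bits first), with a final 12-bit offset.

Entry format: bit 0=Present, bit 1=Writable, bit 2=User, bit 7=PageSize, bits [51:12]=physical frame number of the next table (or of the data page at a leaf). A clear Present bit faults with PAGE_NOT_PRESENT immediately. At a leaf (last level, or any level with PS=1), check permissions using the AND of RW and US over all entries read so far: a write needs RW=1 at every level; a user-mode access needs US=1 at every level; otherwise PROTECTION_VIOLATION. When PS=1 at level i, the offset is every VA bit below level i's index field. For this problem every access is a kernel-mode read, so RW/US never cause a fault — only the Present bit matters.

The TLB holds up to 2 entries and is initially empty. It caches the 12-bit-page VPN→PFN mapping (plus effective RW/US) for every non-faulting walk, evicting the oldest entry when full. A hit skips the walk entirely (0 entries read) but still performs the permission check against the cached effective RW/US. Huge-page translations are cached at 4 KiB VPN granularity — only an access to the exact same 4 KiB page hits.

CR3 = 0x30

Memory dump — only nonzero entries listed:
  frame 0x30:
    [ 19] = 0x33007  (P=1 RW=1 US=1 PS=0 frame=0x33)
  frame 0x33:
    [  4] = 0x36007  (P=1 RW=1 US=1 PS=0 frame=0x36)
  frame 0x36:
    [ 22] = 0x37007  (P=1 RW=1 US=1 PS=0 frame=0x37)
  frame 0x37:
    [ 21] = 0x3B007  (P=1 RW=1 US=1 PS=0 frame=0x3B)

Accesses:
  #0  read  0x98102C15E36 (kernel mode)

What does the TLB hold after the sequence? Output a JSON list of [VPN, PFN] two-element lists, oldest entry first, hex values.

Per-access translation:
#0 VA=0x98102C15E36 (r,kernel):
  lvl0: tbl 0x30, slot 19 ⇒ 0x33007 (P1/RW1/US1/PS0)
  lvl1: tbl 0x33, slot 4 ⇒ 0x36007 (P1/RW1/US1/PS0)
  lvl2: tbl 0x36, slot 22 ⇒ 0x37007 (P1/RW1/US1/PS0)
  lvl3: tbl 0x37, slot 21 ⇒ 0x3B007 (P1/RW1/US1/PS0)
  → PA=0x3BE36  (4 entries read)

TLB: [["0x98102C15", "0x3B"]]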